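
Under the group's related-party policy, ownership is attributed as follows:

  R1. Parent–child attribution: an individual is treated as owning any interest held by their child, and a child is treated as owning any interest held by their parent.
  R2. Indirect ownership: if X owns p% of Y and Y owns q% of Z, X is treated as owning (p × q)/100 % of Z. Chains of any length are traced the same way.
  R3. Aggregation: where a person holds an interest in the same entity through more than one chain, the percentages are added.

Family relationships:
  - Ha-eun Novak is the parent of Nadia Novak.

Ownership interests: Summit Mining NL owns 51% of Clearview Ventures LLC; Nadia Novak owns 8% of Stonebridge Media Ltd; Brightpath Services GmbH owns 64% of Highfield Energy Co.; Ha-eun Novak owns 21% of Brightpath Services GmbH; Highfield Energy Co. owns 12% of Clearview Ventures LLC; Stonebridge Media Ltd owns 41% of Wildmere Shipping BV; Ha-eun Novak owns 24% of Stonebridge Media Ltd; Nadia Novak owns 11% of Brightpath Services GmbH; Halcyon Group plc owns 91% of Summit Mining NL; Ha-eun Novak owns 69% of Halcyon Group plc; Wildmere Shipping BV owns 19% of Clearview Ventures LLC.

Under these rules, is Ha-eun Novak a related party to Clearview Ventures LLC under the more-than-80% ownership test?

By parent–child attribution (R1), Ha-eun Novak is treated as also owning Nadia Novak's interest in Brightpath Services GmbH, giving 21% + 11% = 32%.
By parent–child attribution (R1), Ha-eun Novak is treated as also owning Nadia Novak's interest in Stonebridge Media Ltd, giving 24% + 8% = 32%.
Chain via Brightpath Services GmbH → Highfield Energy Co. (R2): 32% × 64% × 12% = 2.4576% of Clearview Ventures LLC.
Chain via Halcyon Group plc → Summit Mining NL (R2): 69% × 91% × 51% = 32.0229% of Clearview Ventures LLC.
Chain via Stonebridge Media Ltd → Wildmere Shipping BV (R2): 32% × 41% × 19% = 2.4928% of Clearview Ventures LLC.
Aggregating (R3): 2.4576% + 32.0229% + 2.4928% = 36.9733%.
36.9733% does not exceed the 80% threshold, so Ha-eun is not a related party to Clearview Ventures LLC.

No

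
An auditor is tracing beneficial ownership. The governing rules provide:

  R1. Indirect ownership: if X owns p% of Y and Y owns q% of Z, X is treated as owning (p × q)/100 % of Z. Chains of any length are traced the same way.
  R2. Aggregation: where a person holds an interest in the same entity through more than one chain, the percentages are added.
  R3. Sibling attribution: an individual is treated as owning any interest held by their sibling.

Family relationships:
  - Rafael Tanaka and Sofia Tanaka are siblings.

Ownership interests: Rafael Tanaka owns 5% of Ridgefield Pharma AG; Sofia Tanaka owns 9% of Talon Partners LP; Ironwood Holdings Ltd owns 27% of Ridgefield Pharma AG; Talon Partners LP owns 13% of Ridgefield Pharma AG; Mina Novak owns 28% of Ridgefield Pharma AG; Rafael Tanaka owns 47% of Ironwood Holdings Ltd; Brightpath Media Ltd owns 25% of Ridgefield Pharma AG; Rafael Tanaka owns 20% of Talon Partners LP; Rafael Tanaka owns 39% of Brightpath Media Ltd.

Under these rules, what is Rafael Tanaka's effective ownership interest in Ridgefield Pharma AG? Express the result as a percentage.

31.21%

By sibling attribution (R3), Rafael Tanaka is treated as also owning Sofia Tanaka's interest in Talon Partners LP, giving 20% + 9% = 29%.
Chain via Talon Partners LP (R1): 29% × 13% = 3.77% of Ridgefield Pharma AG.
Chain via Ironwood Holdings Ltd (R1): 47% × 27% = 12.69% of Ridgefield Pharma AG.
Chain via Brightpath Media Ltd (R1): 39% × 25% = 9.75% of Ridgefield Pharma AG.
Direct interest in Ridgefield Pharma AG: 5%.
Aggregating (R2): 3.77% + 12.69% + 9.75% + 5% = 31.21%.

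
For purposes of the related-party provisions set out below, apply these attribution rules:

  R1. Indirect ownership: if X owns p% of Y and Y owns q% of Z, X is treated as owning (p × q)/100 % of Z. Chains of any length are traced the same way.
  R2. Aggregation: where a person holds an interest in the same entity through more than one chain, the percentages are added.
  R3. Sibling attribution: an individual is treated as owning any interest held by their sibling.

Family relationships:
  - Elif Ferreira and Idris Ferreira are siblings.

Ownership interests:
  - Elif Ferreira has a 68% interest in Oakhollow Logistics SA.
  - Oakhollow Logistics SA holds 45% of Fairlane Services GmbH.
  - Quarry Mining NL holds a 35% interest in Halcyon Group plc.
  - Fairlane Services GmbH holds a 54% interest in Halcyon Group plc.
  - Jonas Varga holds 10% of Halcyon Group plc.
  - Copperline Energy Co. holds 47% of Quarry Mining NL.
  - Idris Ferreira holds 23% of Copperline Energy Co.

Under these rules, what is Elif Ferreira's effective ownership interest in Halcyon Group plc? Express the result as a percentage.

By sibling attribution (R3), Elif Ferreira is treated as owning Idris Ferreira's 23% interest in Copperline Energy Co.
Chain via Oakhollow Logistics SA → Fairlane Services GmbH (R1): 68% × 45% × 54% = 16.524% of Halcyon Group plc.
Chain via Copperline Energy Co. → Quarry Mining NL (R1): 23% × 47% × 35% = 3.7835% of Halcyon Group plc.
Aggregating (R2): 16.524% + 3.7835% = 20.3075%.

20.3075%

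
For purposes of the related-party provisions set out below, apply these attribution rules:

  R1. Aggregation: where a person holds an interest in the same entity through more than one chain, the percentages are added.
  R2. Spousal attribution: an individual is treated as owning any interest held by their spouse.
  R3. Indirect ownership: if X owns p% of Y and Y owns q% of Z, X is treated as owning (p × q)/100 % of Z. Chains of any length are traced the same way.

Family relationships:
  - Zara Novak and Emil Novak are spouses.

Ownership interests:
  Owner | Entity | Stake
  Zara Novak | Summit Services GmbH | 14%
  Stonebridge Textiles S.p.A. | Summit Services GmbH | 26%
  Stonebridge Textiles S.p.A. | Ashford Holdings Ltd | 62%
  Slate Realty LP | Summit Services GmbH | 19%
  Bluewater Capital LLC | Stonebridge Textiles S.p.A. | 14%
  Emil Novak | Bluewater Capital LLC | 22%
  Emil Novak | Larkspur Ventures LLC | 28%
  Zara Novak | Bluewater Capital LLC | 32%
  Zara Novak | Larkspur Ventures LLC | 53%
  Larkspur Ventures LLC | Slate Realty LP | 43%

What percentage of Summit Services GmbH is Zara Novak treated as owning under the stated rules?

22.5833%

By spousal attribution (R2), Zara Novak is treated as also owning Emil Novak's interest in Larkspur Ventures LLC, giving 53% + 28% = 81%.
By spousal attribution (R2), Zara Novak is treated as also owning Emil Novak's interest in Bluewater Capital LLC, giving 32% + 22% = 54%.
Chain via Larkspur Ventures LLC → Slate Realty LP (R3): 81% × 43% × 19% = 6.6177% of Summit Services GmbH.
Chain via Bluewater Capital LLC → Stonebridge Textiles S.p.A. (R3): 54% × 14% × 26% = 1.9656% of Summit Services GmbH.
Direct interest in Summit Services GmbH: 14%.
Aggregating (R1): 6.6177% + 1.9656% + 14% = 22.5833%.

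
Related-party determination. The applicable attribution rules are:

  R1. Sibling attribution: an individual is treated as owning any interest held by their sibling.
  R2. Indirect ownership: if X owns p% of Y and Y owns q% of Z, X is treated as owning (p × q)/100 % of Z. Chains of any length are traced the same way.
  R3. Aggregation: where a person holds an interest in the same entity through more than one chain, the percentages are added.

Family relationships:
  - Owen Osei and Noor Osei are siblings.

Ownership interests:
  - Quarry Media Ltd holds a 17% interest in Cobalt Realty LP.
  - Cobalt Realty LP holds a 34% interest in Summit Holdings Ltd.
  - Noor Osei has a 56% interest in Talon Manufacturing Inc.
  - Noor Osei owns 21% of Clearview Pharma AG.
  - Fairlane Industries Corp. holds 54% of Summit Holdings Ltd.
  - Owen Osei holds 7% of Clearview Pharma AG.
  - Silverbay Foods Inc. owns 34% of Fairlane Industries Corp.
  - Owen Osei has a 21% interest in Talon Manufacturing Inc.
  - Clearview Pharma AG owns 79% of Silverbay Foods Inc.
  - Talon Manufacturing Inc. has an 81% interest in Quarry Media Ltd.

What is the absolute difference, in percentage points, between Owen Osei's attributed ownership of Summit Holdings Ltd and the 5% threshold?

2.666218

By sibling attribution (R1), Owen Osei is treated as also owning Noor Osei's interest in Clearview Pharma AG, giving 7% + 21% = 28%.
By sibling attribution (R1), Owen Osei is treated as also owning Noor Osei's interest in Talon Manufacturing Inc, giving 21% + 56% = 77%.
Chain via Clearview Pharma AG → Silverbay Foods Inc. → Fairlane Industries Corp. (R2): 28% × 79% × 34% × 54% = 4.061232% of Summit Holdings Ltd.
Chain via Talon Manufacturing Inc. → Quarry Media Ltd → Cobalt Realty LP (R2): 77% × 81% × 17% × 34% = 3.604986% of Summit Holdings Ltd.
Aggregating (R3): 4.061232% + 3.604986% = 7.666218%.
7.666218% exceeds the 5% threshold by 2.666218 percentage points.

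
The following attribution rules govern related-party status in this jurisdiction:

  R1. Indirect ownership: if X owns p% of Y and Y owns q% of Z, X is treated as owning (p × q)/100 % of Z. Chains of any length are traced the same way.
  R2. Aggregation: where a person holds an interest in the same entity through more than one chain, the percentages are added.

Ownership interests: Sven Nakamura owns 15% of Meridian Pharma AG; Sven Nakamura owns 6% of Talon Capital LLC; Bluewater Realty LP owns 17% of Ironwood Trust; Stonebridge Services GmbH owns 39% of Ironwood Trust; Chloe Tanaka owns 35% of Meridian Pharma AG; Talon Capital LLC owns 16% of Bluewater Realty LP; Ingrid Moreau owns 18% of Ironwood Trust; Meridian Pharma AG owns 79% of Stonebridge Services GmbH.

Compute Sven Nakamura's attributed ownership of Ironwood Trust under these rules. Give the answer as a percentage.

Chain via Meridian Pharma AG → Stonebridge Services GmbH (R1): 15% × 79% × 39% = 4.6215% of Ironwood Trust.
Chain via Talon Capital LLC → Bluewater Realty LP (R1): 6% × 16% × 17% = 0.1632% of Ironwood Trust.
Aggregating (R2): 4.6215% + 0.1632% = 4.7847%.

4.7847%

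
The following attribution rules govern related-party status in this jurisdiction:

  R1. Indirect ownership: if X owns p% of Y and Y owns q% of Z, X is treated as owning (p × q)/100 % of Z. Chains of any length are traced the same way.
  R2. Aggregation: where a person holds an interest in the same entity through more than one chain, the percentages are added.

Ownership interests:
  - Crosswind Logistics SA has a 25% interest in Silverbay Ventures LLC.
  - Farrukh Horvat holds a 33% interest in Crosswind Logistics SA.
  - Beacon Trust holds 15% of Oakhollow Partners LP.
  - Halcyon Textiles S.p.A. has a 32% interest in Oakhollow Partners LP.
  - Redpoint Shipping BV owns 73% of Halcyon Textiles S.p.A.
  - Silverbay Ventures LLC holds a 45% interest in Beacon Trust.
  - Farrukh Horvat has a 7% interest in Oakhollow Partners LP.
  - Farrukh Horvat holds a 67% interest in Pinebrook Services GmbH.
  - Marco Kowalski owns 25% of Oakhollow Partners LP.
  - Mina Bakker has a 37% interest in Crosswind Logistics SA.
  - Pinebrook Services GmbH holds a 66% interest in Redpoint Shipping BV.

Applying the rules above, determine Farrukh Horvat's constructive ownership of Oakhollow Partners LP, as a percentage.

Chain via Crosswind Logistics SA → Silverbay Ventures LLC → Beacon Trust (R1): 33% × 25% × 45% × 15% = 0.556875% of Oakhollow Partners LP.
Chain via Pinebrook Services GmbH → Redpoint Shipping BV → Halcyon Textiles S.p.A. (R1): 67% × 66% × 73% × 32% = 10.329792% of Oakhollow Partners LP.
Direct interest in Oakhollow Partners LP: 7%.
Aggregating (R2): 0.556875% + 10.329792% + 7% = 17.886667%.

17.886667%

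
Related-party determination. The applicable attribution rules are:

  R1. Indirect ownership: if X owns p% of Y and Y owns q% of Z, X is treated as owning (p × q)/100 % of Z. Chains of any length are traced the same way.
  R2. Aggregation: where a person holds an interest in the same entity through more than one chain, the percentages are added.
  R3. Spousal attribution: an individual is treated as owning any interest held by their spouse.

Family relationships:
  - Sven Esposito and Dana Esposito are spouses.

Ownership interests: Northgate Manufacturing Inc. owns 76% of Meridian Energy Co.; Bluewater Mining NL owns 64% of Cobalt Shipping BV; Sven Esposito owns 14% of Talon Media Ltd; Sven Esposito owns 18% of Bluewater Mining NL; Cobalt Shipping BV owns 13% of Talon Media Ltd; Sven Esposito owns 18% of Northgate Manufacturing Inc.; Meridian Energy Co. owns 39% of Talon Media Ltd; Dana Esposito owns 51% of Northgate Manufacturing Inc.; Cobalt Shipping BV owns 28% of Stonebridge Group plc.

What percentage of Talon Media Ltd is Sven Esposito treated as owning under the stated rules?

By spousal attribution (R3), Sven Esposito is treated as also owning Dana Esposito's interest in Northgate Manufacturing Inc, giving 18% + 51% = 69%.
Chain via Bluewater Mining NL → Cobalt Shipping BV (R1): 18% × 64% × 13% = 1.4976% of Talon Media Ltd.
Chain via Northgate Manufacturing Inc. → Meridian Energy Co. (R1): 69% × 76% × 39% = 20.4516% of Talon Media Ltd.
Direct interest in Talon Media Ltd: 14%.
Aggregating (R2): 1.4976% + 20.4516% + 14% = 35.9492%.

35.9492%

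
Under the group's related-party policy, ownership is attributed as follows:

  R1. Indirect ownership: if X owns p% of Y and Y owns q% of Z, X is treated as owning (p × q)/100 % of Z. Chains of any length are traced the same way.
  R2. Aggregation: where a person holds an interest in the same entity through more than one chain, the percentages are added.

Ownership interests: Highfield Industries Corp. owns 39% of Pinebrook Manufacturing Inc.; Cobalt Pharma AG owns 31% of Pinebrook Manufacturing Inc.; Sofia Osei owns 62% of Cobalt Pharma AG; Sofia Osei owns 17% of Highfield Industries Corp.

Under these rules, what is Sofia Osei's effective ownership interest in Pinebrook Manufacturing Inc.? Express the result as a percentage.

Chain via Highfield Industries Corp. (R1): 17% × 39% = 6.63% of Pinebrook Manufacturing Inc.
Chain via Cobalt Pharma AG (R1): 62% × 31% = 19.22% of Pinebrook Manufacturing Inc.
Aggregating (R2): 6.63% + 19.22% = 25.85%.

25.85%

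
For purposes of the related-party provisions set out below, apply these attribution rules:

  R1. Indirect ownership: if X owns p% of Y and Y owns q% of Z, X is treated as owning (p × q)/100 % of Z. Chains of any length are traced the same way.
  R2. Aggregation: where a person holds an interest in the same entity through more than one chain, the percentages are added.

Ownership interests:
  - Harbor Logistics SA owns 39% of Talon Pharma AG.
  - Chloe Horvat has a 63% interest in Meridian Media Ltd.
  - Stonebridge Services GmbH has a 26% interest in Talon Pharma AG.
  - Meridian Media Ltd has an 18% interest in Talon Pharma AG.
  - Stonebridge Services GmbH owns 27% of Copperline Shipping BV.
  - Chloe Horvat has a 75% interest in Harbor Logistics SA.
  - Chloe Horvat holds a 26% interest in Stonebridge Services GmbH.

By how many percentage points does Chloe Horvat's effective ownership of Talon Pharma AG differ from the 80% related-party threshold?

32.65

Chain via Stonebridge Services GmbH (R1): 26% × 26% = 6.76% of Talon Pharma AG.
Chain via Harbor Logistics SA (R1): 75% × 39% = 29.25% of Talon Pharma AG.
Chain via Meridian Media Ltd (R1): 63% × 18% = 11.34% of Talon Pharma AG.
Aggregating (R2): 6.76% + 29.25% + 11.34% = 47.35%.
47.35% falls short of the 80% threshold by 32.65 percentage points.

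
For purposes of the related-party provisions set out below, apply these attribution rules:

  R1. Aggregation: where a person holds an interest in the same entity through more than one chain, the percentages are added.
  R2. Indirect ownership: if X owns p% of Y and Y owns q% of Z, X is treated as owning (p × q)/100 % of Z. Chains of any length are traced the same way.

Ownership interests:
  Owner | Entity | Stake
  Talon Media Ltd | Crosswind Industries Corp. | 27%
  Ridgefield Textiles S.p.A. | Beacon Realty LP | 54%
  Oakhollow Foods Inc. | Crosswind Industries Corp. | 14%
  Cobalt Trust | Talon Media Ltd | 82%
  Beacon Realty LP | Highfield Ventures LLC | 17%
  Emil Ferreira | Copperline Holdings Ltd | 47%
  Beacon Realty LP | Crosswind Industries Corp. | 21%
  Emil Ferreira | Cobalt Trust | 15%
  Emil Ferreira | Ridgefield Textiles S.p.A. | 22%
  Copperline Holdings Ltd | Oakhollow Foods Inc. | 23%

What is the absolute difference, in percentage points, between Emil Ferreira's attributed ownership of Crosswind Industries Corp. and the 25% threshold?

17.6708

Chain via Ridgefield Textiles S.p.A. → Beacon Realty LP (R2): 22% × 54% × 21% = 2.4948% of Crosswind Industries Corp.
Chain via Cobalt Trust → Talon Media Ltd (R2): 15% × 82% × 27% = 3.321% of Crosswind Industries Corp.
Chain via Copperline Holdings Ltd → Oakhollow Foods Inc. (R2): 47% × 23% × 14% = 1.5134% of Crosswind Industries Corp.
Aggregating (R1): 2.4948% + 3.321% + 1.5134% = 7.3292%.
7.3292% falls short of the 25% threshold by 17.6708 percentage points.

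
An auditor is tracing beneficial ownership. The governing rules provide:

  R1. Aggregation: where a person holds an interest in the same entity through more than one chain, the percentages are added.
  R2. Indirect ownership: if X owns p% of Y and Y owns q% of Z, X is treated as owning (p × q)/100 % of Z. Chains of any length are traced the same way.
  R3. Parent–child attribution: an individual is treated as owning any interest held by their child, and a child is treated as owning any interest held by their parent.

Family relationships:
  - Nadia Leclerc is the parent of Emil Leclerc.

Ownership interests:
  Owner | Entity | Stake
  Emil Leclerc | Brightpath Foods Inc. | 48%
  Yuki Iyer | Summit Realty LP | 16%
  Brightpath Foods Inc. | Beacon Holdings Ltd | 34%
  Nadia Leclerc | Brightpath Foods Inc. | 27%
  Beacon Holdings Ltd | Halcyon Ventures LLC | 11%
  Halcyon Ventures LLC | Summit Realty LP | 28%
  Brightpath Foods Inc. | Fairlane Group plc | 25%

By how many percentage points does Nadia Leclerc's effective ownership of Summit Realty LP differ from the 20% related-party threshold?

By parent–child attribution (R3), Nadia Leclerc is treated as also owning Emil Leclerc's interest in Brightpath Foods Inc, giving 27% + 48% = 75%.
Chain via Brightpath Foods Inc. → Beacon Holdings Ltd → Halcyon Ventures LLC (R2): 75% × 34% × 11% × 28% = 0.7854% of Summit Realty LP.
0.7854% falls short of the 20% threshold by 19.2146 percentage points.

19.2146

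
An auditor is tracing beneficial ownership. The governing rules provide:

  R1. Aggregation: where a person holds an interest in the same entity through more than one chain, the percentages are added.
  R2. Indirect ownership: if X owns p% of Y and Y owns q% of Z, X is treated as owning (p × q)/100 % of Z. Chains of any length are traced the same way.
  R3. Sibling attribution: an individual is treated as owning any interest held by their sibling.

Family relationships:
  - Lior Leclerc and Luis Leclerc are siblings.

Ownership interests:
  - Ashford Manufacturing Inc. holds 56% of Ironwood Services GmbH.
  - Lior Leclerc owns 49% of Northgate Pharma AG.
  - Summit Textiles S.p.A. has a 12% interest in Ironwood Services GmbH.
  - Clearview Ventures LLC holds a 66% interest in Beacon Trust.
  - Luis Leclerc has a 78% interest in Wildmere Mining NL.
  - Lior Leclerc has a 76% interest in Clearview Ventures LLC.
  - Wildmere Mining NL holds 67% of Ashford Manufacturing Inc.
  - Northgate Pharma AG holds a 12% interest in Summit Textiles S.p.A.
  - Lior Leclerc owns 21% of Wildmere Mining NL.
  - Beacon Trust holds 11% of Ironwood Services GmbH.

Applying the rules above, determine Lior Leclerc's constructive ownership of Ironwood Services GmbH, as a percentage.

43.368%

By sibling attribution (R3), Lior Leclerc is treated as also owning Luis Leclerc's interest in Wildmere Mining NL, giving 21% + 78% = 99%.
Chain via Northgate Pharma AG → Summit Textiles S.p.A. (R2): 49% × 12% × 12% = 0.7056% of Ironwood Services GmbH.
Chain via Wildmere Mining NL → Ashford Manufacturing Inc. (R2): 99% × 67% × 56% = 37.1448% of Ironwood Services GmbH.
Chain via Clearview Ventures LLC → Beacon Trust (R2): 76% × 66% × 11% = 5.5176% of Ironwood Services GmbH.
Aggregating (R1): 0.7056% + 37.1448% + 5.5176% = 43.368%.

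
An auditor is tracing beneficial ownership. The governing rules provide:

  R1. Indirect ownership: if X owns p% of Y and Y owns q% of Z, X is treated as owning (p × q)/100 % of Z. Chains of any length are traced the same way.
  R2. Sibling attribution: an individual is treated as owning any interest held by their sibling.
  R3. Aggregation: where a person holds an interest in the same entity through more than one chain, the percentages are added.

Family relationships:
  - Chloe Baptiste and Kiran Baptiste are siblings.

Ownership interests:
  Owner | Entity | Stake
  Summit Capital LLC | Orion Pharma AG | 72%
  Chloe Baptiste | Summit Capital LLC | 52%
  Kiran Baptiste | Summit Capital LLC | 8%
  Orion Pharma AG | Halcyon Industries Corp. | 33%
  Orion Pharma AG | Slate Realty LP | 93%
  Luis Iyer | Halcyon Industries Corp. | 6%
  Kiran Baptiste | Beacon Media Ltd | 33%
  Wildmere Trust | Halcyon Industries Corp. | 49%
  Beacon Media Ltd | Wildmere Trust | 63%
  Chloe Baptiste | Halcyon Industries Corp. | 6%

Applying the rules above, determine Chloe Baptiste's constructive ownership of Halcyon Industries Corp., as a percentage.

By sibling attribution (R2), Chloe Baptiste is treated as also owning Kiran Baptiste's interest in Summit Capital LLC, giving 52% + 8% = 60%.
By sibling attribution (R2), Chloe Baptiste is treated as owning Kiran Baptiste's 33% interest in Beacon Media Ltd.
Chain via Summit Capital LLC → Orion Pharma AG (R1): 60% × 72% × 33% = 14.256% of Halcyon Industries Corp.
Direct interest in Halcyon Industries Corp: 6%.
Chain via Beacon Media Ltd → Wildmere Trust (R1): 33% × 63% × 49% = 10.1871% of Halcyon Industries Corp.
Aggregating (R3): 14.256% + 6% + 10.1871% = 30.4431%.

30.4431%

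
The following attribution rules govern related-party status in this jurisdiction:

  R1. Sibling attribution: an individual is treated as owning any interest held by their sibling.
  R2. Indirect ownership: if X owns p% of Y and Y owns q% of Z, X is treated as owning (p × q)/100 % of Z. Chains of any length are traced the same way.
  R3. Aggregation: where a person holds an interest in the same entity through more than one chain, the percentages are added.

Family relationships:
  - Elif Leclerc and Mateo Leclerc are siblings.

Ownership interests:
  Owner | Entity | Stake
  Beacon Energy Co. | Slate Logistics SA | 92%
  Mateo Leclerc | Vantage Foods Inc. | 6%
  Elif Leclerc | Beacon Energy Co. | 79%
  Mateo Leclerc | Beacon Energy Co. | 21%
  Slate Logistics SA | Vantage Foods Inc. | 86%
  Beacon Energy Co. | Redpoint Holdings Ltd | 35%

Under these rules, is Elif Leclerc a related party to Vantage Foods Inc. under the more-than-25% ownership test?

By sibling attribution (R1), Elif Leclerc is treated as also owning Mateo Leclerc's interest in Beacon Energy Co, giving 79% + 21% = 100%.
By sibling attribution (R1), Elif Leclerc is treated as owning Mateo Leclerc's 6% interest in Vantage Foods Inc.
Chain via Beacon Energy Co. → Slate Logistics SA (R2): 100% × 92% × 86% = 79.12% of Vantage Foods Inc.
Direct interest in Vantage Foods Inc: 6%.
Aggregating (R3): 79.12% + 6% = 85.12%.
85.12% exceeds the 25% threshold, so Elif is a related party to Vantage Foods Inc.

Yes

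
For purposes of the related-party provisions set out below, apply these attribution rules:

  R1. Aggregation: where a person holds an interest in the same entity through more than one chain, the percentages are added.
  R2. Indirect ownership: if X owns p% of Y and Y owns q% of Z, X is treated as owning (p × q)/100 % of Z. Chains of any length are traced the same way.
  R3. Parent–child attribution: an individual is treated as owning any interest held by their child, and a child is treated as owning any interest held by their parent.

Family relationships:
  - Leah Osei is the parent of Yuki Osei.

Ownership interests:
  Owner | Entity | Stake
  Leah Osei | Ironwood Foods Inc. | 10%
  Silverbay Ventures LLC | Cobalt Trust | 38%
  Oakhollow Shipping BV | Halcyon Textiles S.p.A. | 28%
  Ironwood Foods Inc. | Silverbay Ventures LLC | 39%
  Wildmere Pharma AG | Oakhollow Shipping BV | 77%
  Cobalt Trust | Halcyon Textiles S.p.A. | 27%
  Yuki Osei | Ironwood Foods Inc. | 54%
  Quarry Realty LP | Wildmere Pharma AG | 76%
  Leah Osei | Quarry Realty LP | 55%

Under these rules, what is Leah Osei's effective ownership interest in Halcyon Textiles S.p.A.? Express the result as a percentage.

By parent–child attribution (R3), Leah Osei is treated as also owning Yuki Osei's interest in Ironwood Foods Inc, giving 10% + 54% = 64%.
Chain via Quarry Realty LP → Wildmere Pharma AG → Oakhollow Shipping BV (R2): 55% × 76% × 77% × 28% = 9.01208% of Halcyon Textiles S.p.A.
Chain via Ironwood Foods Inc. → Silverbay Ventures LLC → Cobalt Trust (R2): 64% × 39% × 38% × 27% = 2.560896% of Halcyon Textiles S.p.A.
Aggregating (R1): 9.01208% + 2.560896% = 11.572976%.

11.572976%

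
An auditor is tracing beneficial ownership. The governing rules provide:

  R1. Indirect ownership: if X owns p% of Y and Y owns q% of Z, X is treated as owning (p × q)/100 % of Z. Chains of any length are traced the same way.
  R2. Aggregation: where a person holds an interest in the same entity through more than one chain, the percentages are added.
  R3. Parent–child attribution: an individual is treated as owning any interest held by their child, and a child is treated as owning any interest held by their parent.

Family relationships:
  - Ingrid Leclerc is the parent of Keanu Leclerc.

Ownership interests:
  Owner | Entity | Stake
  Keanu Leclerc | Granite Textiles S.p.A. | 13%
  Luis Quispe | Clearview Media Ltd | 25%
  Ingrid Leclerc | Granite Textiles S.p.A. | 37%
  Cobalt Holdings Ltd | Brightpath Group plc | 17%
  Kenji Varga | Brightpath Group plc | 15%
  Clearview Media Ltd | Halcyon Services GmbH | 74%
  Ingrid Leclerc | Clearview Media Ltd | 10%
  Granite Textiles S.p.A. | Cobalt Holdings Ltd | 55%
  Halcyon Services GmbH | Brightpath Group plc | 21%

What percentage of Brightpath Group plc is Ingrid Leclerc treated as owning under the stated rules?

By parent–child attribution (R3), Ingrid Leclerc is treated as also owning Keanu Leclerc's interest in Granite Textiles S.p.A, giving 37% + 13% = 50%.
Chain via Clearview Media Ltd → Halcyon Services GmbH (R1): 10% × 74% × 21% = 1.554% of Brightpath Group plc.
Chain via Granite Textiles S.p.A. → Cobalt Holdings Ltd (R1): 50% × 55% × 17% = 4.675% of Brightpath Group plc.
Aggregating (R2): 1.554% + 4.675% = 6.229%.

6.229%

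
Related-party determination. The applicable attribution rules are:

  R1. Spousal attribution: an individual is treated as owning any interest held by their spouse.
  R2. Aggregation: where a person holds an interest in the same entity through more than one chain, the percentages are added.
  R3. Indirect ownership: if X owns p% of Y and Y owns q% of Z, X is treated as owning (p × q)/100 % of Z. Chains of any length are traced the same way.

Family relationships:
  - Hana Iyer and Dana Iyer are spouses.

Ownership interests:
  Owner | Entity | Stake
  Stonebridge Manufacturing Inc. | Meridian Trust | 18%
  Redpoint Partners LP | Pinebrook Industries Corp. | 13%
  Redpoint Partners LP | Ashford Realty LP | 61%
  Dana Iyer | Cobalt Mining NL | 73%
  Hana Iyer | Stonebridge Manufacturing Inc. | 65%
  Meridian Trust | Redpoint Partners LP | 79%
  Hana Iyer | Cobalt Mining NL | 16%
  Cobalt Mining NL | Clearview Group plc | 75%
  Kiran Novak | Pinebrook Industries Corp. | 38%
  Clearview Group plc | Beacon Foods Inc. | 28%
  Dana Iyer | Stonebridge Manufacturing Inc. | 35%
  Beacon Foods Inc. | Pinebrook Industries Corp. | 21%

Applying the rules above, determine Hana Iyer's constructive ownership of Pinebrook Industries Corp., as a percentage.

5.7735%

By spousal attribution (R1), Hana Iyer is treated as also owning Dana Iyer's interest in Cobalt Mining NL, giving 16% + 73% = 89%.
By spousal attribution (R1), Hana Iyer is treated as also owning Dana Iyer's interest in Stonebridge Manufacturing Inc, giving 65% + 35% = 100%.
Chain via Cobalt Mining NL → Clearview Group plc → Beacon Foods Inc. (R3): 89% × 75% × 28% × 21% = 3.9249% of Pinebrook Industries Corp.
Chain via Stonebridge Manufacturing Inc. → Meridian Trust → Redpoint Partners LP (R3): 100% × 18% × 79% × 13% = 1.8486% of Pinebrook Industries Corp.
Aggregating (R2): 3.9249% + 1.8486% = 5.7735%.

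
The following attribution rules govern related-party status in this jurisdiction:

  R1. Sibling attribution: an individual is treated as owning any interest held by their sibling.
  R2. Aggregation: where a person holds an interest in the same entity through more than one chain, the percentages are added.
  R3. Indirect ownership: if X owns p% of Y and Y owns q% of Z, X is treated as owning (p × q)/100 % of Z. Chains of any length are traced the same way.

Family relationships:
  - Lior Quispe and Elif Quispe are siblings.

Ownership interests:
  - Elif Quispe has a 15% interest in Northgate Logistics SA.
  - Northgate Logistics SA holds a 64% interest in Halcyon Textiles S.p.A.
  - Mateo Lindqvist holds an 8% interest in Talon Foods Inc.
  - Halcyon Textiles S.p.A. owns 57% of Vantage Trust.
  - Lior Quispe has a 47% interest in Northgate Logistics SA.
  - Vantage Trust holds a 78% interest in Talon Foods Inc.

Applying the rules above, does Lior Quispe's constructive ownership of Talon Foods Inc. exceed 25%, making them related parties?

By sibling attribution (R1), Lior Quispe is treated as also owning Elif Quispe's interest in Northgate Logistics SA, giving 47% + 15% = 62%.
Chain via Northgate Logistics SA → Halcyon Textiles S.p.A. → Vantage Trust (R3): 62% × 64% × 57% × 78% = 17.641728% of Talon Foods Inc.
17.641728% does not exceed the 25% threshold, so Lior is not a related party to Talon Foods Inc.

No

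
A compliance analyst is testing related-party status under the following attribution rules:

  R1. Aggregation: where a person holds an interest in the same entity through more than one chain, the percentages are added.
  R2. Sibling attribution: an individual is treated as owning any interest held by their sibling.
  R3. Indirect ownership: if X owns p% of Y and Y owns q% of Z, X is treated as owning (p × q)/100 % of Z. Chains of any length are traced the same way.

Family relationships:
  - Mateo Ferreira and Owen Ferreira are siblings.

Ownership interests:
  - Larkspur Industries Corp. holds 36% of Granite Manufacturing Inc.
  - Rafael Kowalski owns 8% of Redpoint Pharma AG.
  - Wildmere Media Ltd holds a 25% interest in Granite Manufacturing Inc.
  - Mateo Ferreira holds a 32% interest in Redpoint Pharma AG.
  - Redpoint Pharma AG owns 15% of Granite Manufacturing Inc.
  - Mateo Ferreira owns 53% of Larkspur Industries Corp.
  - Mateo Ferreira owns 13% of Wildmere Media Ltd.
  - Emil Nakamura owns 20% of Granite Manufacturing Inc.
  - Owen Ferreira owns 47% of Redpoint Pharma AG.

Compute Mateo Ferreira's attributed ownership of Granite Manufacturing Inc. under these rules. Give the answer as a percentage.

34.18%

By sibling attribution (R2), Mateo Ferreira is treated as also owning Owen Ferreira's interest in Redpoint Pharma AG, giving 32% + 47% = 79%.
Chain via Larkspur Industries Corp. (R3): 53% × 36% = 19.08% of Granite Manufacturing Inc.
Chain via Redpoint Pharma AG (R3): 79% × 15% = 11.85% of Granite Manufacturing Inc.
Chain via Wildmere Media Ltd (R3): 13% × 25% = 3.25% of Granite Manufacturing Inc.
Aggregating (R1): 19.08% + 11.85% + 3.25% = 34.18%.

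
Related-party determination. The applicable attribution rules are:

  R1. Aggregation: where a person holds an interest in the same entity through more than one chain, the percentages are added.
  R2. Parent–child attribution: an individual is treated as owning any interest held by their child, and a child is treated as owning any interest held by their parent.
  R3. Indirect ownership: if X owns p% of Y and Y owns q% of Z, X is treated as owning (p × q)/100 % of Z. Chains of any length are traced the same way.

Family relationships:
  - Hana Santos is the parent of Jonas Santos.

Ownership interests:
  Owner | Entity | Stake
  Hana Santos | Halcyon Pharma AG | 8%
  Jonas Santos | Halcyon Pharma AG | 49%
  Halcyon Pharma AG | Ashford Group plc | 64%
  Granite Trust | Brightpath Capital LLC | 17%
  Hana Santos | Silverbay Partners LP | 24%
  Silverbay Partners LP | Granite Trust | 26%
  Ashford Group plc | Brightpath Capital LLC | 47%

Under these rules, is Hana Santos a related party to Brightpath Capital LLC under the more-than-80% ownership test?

No

By parent–child attribution (R2), Hana Santos is treated as also owning Jonas Santos's interest in Halcyon Pharma AG, giving 8% + 49% = 57%.
Chain via Silverbay Partners LP → Granite Trust (R3): 24% × 26% × 17% = 1.0608% of Brightpath Capital LLC.
Chain via Halcyon Pharma AG → Ashford Group plc (R3): 57% × 64% × 47% = 17.1456% of Brightpath Capital LLC.
Aggregating (R1): 1.0608% + 17.1456% = 18.2064%.
18.2064% does not exceed the 80% threshold, so Hana is not a related party to Brightpath Capital LLC.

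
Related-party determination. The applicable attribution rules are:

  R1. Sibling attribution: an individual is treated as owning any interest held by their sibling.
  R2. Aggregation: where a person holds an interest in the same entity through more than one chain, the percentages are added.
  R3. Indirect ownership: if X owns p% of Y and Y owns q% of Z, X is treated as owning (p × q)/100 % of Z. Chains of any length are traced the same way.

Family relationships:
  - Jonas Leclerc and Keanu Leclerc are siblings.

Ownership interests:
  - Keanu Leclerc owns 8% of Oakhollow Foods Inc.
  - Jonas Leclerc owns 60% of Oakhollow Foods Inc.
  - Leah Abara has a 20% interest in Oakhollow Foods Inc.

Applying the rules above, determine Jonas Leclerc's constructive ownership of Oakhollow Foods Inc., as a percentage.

By sibling attribution (R1), Jonas Leclerc is treated as also owning Keanu Leclerc's interest in Oakhollow Foods Inc, giving 60% + 8% = 68%.
Direct interest in Oakhollow Foods Inc: 68%.

68%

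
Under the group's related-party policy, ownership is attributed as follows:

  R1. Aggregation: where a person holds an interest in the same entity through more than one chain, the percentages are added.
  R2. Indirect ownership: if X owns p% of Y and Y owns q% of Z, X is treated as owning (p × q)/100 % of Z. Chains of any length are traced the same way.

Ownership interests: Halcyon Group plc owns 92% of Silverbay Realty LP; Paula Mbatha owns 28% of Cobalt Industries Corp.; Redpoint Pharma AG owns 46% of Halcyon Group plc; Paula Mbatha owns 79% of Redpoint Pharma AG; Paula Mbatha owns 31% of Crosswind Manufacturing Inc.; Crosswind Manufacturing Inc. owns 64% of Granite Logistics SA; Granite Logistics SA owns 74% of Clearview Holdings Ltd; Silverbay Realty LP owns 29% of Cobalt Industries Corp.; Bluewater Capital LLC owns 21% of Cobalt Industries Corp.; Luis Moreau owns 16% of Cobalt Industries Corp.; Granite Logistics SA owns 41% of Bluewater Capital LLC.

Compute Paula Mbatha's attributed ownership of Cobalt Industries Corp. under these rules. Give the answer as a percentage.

Chain via Crosswind Manufacturing Inc. → Granite Logistics SA → Bluewater Capital LLC (R2): 31% × 64% × 41% × 21% = 1.708224% of Cobalt Industries Corp.
Chain via Redpoint Pharma AG → Halcyon Group plc → Silverbay Realty LP (R2): 79% × 46% × 92% × 29% = 9.695512% of Cobalt Industries Corp.
Direct interest in Cobalt Industries Corp: 28%.
Aggregating (R1): 1.708224% + 9.695512% + 28% = 39.403736%.

39.403736%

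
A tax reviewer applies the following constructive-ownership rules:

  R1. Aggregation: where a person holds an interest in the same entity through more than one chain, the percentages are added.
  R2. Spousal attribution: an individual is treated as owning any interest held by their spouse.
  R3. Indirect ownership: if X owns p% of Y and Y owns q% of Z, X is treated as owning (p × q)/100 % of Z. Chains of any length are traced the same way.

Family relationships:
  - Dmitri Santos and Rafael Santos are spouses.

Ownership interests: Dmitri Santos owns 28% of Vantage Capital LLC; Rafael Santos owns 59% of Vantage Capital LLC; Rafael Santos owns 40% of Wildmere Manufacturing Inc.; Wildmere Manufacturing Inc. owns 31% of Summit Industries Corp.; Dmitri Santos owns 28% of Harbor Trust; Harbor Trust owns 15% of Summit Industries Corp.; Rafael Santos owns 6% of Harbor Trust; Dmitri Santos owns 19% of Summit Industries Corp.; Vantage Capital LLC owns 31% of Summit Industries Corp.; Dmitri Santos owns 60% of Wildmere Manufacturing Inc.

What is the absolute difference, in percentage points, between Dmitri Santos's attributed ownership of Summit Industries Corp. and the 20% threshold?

By spousal attribution (R2), Dmitri Santos is treated as also owning Rafael Santos's interest in Vantage Capital LLC, giving 28% + 59% = 87%.
By spousal attribution (R2), Dmitri Santos is treated as also owning Rafael Santos's interest in Wildmere Manufacturing Inc, giving 60% + 40% = 100%.
By spousal attribution (R2), Dmitri Santos is treated as also owning Rafael Santos's interest in Harbor Trust, giving 28% + 6% = 34%.
Chain via Vantage Capital LLC (R3): 87% × 31% = 26.97% of Summit Industries Corp.
Chain via Wildmere Manufacturing Inc. (R3): 100% × 31% = 31% of Summit Industries Corp.
Chain via Harbor Trust (R3): 34% × 15% = 5.1% of Summit Industries Corp.
Direct interest in Summit Industries Corp: 19%.
Aggregating (R1): 26.97% + 31% + 5.1% + 19% = 82.07%.
82.07% exceeds the 20% threshold by 62.07 percentage points.

62.07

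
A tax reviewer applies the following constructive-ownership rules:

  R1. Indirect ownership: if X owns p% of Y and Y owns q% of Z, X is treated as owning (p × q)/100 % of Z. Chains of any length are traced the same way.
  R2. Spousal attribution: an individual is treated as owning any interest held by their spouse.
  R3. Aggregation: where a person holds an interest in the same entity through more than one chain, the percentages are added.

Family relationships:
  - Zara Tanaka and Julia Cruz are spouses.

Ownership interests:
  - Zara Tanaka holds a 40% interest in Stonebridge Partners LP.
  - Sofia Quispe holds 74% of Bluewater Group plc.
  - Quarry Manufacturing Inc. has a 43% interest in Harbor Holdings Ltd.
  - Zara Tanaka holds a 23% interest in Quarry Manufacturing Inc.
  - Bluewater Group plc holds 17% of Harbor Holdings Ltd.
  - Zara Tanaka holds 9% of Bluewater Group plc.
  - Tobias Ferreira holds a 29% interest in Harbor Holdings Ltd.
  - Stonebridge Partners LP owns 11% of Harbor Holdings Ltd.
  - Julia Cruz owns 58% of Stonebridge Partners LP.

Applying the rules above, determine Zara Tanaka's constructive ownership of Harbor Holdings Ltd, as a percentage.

By spousal attribution (R2), Zara Tanaka is treated as also owning Julia Cruz's interest in Stonebridge Partners LP, giving 40% + 58% = 98%.
Chain via Bluewater Group plc (R1): 9% × 17% = 1.53% of Harbor Holdings Ltd.
Chain via Quarry Manufacturing Inc. (R1): 23% × 43% = 9.89% of Harbor Holdings Ltd.
Chain via Stonebridge Partners LP (R1): 98% × 11% = 10.78% of Harbor Holdings Ltd.
Aggregating (R3): 1.53% + 9.89% + 10.78% = 22.2%.

22.2%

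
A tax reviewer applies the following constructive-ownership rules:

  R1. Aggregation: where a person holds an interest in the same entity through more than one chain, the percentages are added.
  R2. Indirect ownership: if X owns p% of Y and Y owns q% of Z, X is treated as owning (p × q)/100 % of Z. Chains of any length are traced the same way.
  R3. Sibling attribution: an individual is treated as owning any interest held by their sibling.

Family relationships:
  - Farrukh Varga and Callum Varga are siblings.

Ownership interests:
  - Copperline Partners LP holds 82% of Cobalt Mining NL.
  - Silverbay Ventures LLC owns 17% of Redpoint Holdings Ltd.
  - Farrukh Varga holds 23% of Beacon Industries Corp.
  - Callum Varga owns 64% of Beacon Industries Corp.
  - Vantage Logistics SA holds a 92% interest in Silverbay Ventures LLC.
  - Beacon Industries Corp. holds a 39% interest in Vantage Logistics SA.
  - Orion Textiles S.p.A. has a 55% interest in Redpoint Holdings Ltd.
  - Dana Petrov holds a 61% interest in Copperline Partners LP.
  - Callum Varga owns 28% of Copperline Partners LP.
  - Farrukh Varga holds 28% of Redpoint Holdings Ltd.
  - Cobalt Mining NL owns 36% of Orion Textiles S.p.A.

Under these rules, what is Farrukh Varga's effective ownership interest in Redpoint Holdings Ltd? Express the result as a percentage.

37.852732%

By sibling attribution (R3), Farrukh Varga is treated as also owning Callum Varga's interest in Beacon Industries Corp, giving 23% + 64% = 87%.
By sibling attribution (R3), Farrukh Varga is treated as owning Callum Varga's 28% interest in Copperline Partners LP.
Chain via Beacon Industries Corp. → Vantage Logistics SA → Silverbay Ventures LLC (R2): 87% × 39% × 92% × 17% = 5.306652% of Redpoint Holdings Ltd.
Direct interest in Redpoint Holdings Ltd: 28%.
Chain via Copperline Partners LP → Cobalt Mining NL → Orion Textiles S.p.A. (R2): 28% × 82% × 36% × 55% = 4.54608% of Redpoint Holdings Ltd.
Aggregating (R1): 5.306652% + 28% + 4.54608% = 37.852732%.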